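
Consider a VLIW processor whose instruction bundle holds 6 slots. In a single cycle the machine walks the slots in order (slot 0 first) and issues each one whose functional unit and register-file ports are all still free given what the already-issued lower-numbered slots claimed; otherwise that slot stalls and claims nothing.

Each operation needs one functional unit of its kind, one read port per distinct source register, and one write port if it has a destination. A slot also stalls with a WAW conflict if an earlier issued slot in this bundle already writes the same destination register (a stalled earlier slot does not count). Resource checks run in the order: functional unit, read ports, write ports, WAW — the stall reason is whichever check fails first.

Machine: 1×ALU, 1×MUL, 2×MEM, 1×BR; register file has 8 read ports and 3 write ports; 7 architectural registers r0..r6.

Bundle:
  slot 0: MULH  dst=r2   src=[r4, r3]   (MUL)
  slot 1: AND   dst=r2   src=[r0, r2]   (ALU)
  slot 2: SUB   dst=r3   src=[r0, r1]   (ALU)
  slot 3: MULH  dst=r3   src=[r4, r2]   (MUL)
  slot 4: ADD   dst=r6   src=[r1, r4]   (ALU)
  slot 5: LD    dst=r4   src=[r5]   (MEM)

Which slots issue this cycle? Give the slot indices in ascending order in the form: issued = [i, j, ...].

issued = [0, 2, 5]

slot 0 (MUL): ISSUE — free A1,Mu0,Ld2,B1 rp6 wp2
slot 1 (ALU): stall WAW — free A1,Mu0,Ld2,B1 rp6 wp2
slot 2 (ALU): ISSUE — free A0,Mu0,Ld2,B1 rp4 wp1
slot 3 (MUL): stall FU — free A0,Mu0,Ld2,B1 rp4 wp1
slot 4 (ALU): stall FU — free A0,Mu0,Ld2,B1 rp4 wp1
slot 5 (MEM): ISSUE — free A0,Mu0,Ld1,B1 rp3 wp0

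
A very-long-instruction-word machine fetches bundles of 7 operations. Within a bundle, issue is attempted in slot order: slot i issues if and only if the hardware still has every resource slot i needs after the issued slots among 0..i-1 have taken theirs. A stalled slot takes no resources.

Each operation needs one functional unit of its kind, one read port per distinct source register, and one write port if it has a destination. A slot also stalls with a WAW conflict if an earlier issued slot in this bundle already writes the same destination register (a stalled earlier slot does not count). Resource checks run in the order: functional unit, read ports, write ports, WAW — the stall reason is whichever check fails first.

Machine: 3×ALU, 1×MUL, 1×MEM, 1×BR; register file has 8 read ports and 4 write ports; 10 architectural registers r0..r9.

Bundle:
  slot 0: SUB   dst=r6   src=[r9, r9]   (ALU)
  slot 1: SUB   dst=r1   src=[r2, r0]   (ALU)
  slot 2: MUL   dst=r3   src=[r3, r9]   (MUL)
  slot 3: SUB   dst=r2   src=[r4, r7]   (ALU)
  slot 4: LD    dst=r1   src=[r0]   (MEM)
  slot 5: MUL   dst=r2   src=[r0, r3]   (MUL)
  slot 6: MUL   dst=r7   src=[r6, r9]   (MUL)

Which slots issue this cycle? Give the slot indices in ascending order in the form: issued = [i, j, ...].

  0. ALU→r6 ⇒ go  {2A/1Mu/1Ld/1B | 7r 3w}
  1. ALU→r1 ⇒ go  {1A/1Mu/1Ld/1B | 5r 2w}
  2. MUL→r3 ⇒ go  {1A/0Mu/1Ld/1B | 3r 1w}
  3. ALU→r2 ⇒ go  {0A/0Mu/1Ld/1B | 1r 0w}
  4. MEM→r1 ⇒ no(WR_PORT)  {0A/0Mu/1Ld/1B | 1r 0w}
  5. MUL→r2 ⇒ no(FU)  {0A/0Mu/1Ld/1B | 1r 0w}
  6. MUL→r7 ⇒ no(FU)  {0A/0Mu/1Ld/1B | 1r 0w}

issued = [0, 1, 2, 3]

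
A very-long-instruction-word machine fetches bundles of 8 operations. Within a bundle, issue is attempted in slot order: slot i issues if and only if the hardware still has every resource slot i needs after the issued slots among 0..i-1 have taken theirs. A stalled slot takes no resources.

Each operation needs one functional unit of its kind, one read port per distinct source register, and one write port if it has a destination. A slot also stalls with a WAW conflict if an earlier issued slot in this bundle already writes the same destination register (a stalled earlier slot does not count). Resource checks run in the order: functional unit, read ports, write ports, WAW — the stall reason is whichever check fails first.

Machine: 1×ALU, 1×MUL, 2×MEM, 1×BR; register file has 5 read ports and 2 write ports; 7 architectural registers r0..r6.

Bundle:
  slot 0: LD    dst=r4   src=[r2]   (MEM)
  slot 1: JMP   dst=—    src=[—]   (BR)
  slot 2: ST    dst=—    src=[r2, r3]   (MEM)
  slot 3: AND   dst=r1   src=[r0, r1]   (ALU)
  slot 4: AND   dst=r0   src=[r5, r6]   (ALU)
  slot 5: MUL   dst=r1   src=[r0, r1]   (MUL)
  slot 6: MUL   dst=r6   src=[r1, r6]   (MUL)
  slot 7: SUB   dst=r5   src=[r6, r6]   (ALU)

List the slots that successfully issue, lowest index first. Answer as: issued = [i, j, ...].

(0) want 1×MEM +1rd +1wr — yes → AL1|MU1|ME1|BR1|rd4|wr1
(1) want 1×BR +0rd +0wr — yes → AL1|MU1|ME1|BR0|rd4|wr1
(2) want 1×MEM +2rd +0wr — yes → AL1|MU1|ME0|BR0|rd2|wr1
(3) want 1×ALU +2rd +1wr — yes → AL0|MU1|ME0|BR0|rd0|wr0
(4) want 1×ALU +2rd +1wr — FU → AL0|MU1|ME0|BR0|rd0|wr0
(5) want 1×MUL +2rd +1wr — RD_PORT → AL0|MU1|ME0|BR0|rd0|wr0
(6) want 1×MUL +2rd +1wr — RD_PORT → AL0|MU1|ME0|BR0|rd0|wr0
(7) want 1×ALU +1rd +1wr — FU → AL0|MU1|ME0|BR0|rd0|wr0

issued = [0, 1, 2, 3]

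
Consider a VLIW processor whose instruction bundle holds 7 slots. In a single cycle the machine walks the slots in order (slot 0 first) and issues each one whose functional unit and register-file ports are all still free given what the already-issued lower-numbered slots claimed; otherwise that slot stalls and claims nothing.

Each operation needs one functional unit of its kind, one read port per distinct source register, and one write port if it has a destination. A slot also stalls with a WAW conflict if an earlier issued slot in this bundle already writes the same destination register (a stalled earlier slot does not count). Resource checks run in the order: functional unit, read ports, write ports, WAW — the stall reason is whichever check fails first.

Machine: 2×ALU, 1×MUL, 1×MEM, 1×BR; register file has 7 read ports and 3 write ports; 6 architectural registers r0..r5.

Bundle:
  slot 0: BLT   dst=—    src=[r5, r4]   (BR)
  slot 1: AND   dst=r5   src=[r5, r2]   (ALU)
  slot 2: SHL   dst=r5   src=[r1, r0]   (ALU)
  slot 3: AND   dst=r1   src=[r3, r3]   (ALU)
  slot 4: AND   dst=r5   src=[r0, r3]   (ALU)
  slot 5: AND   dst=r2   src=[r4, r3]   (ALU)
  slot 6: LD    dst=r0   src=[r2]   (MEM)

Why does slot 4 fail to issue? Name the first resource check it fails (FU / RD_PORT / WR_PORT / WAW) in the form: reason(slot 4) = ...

  0. BR ⇒ go  {2A/1Mu/1Ld/0B | 5r 3w}
  1. ALU→r5 ⇒ go  {1A/1Mu/1Ld/0B | 3r 2w}
  2. ALU→r5 ⇒ no(WAW)  {1A/1Mu/1Ld/0B | 3r 2w}
  3. ALU→r1 ⇒ go  {0A/1Mu/1Ld/0B | 2r 1w}
  4. ALU→r5 ⇒ no(FU)  {0A/1Mu/1Ld/0B | 2r 1w}
  5. ALU→r2 ⇒ no(FU)  {0A/1Mu/1Ld/0B | 2r 1w}
  6. MEM→r0 ⇒ go  {0A/1Mu/0Ld/0B | 1r 0w}

reason(slot 4) = FU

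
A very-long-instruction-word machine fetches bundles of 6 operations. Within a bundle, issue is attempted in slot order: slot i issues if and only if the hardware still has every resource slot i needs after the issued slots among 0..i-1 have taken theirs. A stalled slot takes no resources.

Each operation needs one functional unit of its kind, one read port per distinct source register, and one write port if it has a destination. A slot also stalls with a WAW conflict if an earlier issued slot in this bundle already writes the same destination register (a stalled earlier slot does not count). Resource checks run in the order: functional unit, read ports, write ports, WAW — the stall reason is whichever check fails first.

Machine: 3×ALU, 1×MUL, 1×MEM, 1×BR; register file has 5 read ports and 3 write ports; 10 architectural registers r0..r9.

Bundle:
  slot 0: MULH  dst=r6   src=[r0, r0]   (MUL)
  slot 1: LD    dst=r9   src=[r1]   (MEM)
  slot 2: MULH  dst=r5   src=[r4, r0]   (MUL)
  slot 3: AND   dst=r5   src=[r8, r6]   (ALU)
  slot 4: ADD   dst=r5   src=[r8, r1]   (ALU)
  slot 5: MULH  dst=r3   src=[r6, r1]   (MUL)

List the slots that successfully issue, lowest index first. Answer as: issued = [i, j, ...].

  0. MUL→r6 ⇒ go  {3A/0Mu/1Ld/1B | 4r 2w}
  1. MEM→r9 ⇒ go  {3A/0Mu/0Ld/1B | 3r 1w}
  2. MUL→r5 ⇒ no(FU)  {3A/0Mu/0Ld/1B | 3r 1w}
  3. ALU→r5 ⇒ go  {2A/0Mu/0Ld/1B | 1r 0w}
  4. ALU→r5 ⇒ no(RD_PORT)  {2A/0Mu/0Ld/1B | 1r 0w}
  5. MUL→r3 ⇒ no(FU)  {2A/0Mu/0Ld/1B | 1r 0w}

issued = [0, 1, 3]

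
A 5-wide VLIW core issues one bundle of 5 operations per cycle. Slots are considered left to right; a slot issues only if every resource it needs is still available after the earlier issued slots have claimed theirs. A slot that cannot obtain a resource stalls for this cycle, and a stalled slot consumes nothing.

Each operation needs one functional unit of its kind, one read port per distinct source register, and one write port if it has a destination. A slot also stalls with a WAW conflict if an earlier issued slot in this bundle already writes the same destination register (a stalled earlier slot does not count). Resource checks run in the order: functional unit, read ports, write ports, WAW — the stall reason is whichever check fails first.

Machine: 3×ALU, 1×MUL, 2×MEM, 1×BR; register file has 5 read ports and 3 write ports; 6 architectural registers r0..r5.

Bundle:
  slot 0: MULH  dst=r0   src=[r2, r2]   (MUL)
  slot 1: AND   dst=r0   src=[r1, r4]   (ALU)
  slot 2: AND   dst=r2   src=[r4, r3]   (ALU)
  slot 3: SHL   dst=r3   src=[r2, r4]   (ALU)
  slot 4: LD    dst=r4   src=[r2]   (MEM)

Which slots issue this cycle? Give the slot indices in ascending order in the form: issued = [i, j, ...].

issued = [0, 2, 3]

#0 MUL src=r2,r2 dispatched  <A:3 Mu:0 Ld:2 B:1 rd:4 wr:2>
#1 ALU src=r1,r4 held:WAW  <A:3 Mu:0 Ld:2 B:1 rd:4 wr:2>
#2 ALU src=r4,r3 dispatched  <A:2 Mu:0 Ld:2 B:1 rd:2 wr:1>
#3 ALU src=r2,r4 dispatched  <A:1 Mu:0 Ld:2 B:1 rd:0 wr:0>
#4 MEM src=r2 held:RD_PORT  <A:1 Mu:0 Ld:2 B:1 rd:0 wr:0>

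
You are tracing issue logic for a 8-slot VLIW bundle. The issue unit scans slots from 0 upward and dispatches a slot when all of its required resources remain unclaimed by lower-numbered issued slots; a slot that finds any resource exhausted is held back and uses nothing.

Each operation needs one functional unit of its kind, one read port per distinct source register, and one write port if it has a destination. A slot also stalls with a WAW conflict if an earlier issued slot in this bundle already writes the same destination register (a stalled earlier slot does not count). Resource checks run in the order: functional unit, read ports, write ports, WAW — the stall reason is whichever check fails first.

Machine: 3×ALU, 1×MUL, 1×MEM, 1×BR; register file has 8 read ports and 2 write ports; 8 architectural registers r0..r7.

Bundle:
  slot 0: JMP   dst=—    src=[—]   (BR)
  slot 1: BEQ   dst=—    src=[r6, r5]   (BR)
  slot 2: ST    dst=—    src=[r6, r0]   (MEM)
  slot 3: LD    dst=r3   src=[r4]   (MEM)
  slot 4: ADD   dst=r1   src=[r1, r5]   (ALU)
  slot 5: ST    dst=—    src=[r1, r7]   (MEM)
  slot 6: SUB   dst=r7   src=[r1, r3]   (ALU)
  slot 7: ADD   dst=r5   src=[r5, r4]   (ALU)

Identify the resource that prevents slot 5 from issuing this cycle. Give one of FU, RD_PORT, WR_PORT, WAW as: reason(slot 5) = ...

(0) want 1×BR +0rd +0wr — yes → AL3|MU1|ME1|BR0|rd8|wr2
(1) want 1×BR +2rd +0wr — FU → AL3|MU1|ME1|BR0|rd8|wr2
(2) want 1×MEM +2rd +0wr — yes → AL3|MU1|ME0|BR0|rd6|wr2
(3) want 1×MEM +1rd +1wr — FU → AL3|MU1|ME0|BR0|rd6|wr2
(4) want 1×ALU +2rd +1wr — yes → AL2|MU1|ME0|BR0|rd4|wr1
(5) want 1×MEM +2rd +0wr — FU → AL2|MU1|ME0|BR0|rd4|wr1
(6) want 1×ALU +2rd +1wr — yes → AL1|MU1|ME0|BR0|rd2|wr0
(7) want 1×ALU +2rd +1wr — WR_PORT → AL1|MU1|ME0|BR0|rd2|wr0

reason(slot 5) = FU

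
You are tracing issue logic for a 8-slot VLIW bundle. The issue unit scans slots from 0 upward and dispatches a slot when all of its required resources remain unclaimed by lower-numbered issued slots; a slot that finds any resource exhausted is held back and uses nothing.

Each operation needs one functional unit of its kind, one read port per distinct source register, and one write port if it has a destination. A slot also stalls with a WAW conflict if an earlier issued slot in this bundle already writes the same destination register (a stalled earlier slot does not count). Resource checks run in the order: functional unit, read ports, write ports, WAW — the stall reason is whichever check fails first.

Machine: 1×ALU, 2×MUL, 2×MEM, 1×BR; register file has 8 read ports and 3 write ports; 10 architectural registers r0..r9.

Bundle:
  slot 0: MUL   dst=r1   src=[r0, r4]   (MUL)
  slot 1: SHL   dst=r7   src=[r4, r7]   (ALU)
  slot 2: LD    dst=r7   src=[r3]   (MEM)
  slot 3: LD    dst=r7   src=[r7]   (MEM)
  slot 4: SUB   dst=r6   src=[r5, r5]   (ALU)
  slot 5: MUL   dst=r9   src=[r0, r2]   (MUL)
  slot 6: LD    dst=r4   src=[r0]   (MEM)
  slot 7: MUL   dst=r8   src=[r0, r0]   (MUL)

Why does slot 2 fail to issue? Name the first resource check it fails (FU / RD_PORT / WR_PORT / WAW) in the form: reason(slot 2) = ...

reason(slot 2) = WAW

#0 MUL src=r0,r4 dispatched  <A:1 Mu:1 Ld:2 B:1 rd:6 wr:2>
#1 ALU src=r4,r7 dispatched  <A:0 Mu:1 Ld:2 B:1 rd:4 wr:1>
#2 MEM src=r3 held:WAW  <A:0 Mu:1 Ld:2 B:1 rd:4 wr:1>
#3 MEM src=r7 held:WAW  <A:0 Mu:1 Ld:2 B:1 rd:4 wr:1>
#4 ALU src=r5,r5 held:FU  <A:0 Mu:1 Ld:2 B:1 rd:4 wr:1>
#5 MUL src=r0,r2 dispatched  <A:0 Mu:0 Ld:2 B:1 rd:2 wr:0>
#6 MEM src=r0 held:WR_PORT  <A:0 Mu:0 Ld:2 B:1 rd:2 wr:0>
#7 MUL src=r0,r0 held:FU  <A:0 Mu:0 Ld:2 B:1 rd:2 wr:0>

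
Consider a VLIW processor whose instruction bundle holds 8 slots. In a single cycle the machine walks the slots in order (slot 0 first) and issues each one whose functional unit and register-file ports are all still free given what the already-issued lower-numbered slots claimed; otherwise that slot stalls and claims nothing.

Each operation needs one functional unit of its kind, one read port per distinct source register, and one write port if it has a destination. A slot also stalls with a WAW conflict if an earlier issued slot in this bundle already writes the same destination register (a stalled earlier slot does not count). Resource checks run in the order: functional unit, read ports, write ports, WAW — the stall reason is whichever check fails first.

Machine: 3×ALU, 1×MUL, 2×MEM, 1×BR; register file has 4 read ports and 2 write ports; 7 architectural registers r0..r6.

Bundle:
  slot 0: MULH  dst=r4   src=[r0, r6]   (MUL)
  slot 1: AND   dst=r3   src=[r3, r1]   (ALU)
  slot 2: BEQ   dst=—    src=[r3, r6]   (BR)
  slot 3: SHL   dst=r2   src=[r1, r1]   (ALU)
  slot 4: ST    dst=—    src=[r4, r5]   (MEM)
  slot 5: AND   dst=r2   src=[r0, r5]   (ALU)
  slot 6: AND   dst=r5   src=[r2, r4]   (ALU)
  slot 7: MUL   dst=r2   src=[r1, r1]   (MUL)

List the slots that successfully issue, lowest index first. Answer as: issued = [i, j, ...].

#0 MUL src=r0,r6 dispatched  <A:3 Mu:0 Ld:2 B:1 rd:2 wr:1>
#1 ALU src=r3,r1 dispatched  <A:2 Mu:0 Ld:2 B:1 rd:0 wr:0>
#2 BR src=r3,r6 held:RD_PORT  <A:2 Mu:0 Ld:2 B:1 rd:0 wr:0>
#3 ALU src=r1,r1 held:RD_PORT  <A:2 Mu:0 Ld:2 B:1 rd:0 wr:0>
#4 MEM src=r4,r5 held:RD_PORT  <A:2 Mu:0 Ld:2 B:1 rd:0 wr:0>
#5 ALU src=r0,r5 held:RD_PORT  <A:2 Mu:0 Ld:2 B:1 rd:0 wr:0>
#6 ALU src=r2,r4 held:RD_PORT  <A:2 Mu:0 Ld:2 B:1 rd:0 wr:0>
#7 MUL src=r1,r1 held:FU  <A:2 Mu:0 Ld:2 B:1 rd:0 wr:0>

issued = [0, 1]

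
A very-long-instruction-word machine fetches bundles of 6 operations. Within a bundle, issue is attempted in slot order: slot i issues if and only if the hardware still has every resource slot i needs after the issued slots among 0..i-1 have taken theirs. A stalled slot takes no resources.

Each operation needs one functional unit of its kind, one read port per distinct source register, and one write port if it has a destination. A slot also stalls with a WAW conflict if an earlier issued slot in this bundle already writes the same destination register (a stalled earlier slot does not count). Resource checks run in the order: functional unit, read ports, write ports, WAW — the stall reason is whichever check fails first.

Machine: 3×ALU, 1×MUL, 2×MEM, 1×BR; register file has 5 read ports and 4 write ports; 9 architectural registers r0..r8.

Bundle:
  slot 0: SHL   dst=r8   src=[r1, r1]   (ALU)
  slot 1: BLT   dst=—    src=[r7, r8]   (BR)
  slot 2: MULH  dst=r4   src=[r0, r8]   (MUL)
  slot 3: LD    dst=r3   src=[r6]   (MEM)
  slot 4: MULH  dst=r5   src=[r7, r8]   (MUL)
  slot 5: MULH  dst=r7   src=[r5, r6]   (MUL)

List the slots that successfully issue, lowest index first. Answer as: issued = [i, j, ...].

issued = [0, 1, 2]

[0] ALU needs rd=1 wr=1: ok; after: ALU=2 MUL=1 MEM=2 BR=1, R=4, W=3
[1] BR needs rd=2 wr=0: ok; after: ALU=2 MUL=1 MEM=2 BR=0, R=2, W=3
[2] MUL needs rd=2 wr=1: ok; after: ALU=2 MUL=0 MEM=2 BR=0, R=0, W=2
[3] MEM needs rd=1 wr=1: RD_PORT; after: ALU=2 MUL=0 MEM=2 BR=0, R=0, W=2
[4] MUL needs rd=2 wr=1: FU; after: ALU=2 MUL=0 MEM=2 BR=0, R=0, W=2
[5] MUL needs rd=2 wr=1: FU; after: ALU=2 MUL=0 MEM=2 BR=0, R=0, W=2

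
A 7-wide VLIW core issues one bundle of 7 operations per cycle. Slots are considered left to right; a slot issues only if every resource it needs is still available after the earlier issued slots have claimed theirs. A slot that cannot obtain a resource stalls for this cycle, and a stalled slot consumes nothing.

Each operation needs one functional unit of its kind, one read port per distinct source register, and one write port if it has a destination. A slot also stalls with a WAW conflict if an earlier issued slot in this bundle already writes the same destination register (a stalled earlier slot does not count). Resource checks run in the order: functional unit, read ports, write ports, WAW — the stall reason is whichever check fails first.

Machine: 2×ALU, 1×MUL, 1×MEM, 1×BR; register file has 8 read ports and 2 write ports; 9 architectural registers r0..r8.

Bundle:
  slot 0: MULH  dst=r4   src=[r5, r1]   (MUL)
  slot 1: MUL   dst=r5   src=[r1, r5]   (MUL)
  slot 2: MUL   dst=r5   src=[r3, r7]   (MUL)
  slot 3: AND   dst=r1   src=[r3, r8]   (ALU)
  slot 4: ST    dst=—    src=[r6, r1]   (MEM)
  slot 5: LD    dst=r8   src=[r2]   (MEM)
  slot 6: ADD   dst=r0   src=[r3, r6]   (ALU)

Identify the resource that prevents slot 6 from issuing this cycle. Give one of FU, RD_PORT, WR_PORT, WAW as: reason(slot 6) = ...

#0 MUL src=r5,r1 dispatched  <A:2 Mu:0 Ld:1 B:1 rd:6 wr:1>
#1 MUL src=r1,r5 held:FU  <A:2 Mu:0 Ld:1 B:1 rd:6 wr:1>
#2 MUL src=r3,r7 held:FU  <A:2 Mu:0 Ld:1 B:1 rd:6 wr:1>
#3 ALU src=r3,r8 dispatched  <A:1 Mu:0 Ld:1 B:1 rd:4 wr:0>
#4 MEM src=r6,r1 dispatched  <A:1 Mu:0 Ld:0 B:1 rd:2 wr:0>
#5 MEM src=r2 held:FU  <A:1 Mu:0 Ld:0 B:1 rd:2 wr:0>
#6 ALU src=r3,r6 held:WR_PORT  <A:1 Mu:0 Ld:0 B:1 rd:2 wr:0>

reason(slot 6) = WR_PORT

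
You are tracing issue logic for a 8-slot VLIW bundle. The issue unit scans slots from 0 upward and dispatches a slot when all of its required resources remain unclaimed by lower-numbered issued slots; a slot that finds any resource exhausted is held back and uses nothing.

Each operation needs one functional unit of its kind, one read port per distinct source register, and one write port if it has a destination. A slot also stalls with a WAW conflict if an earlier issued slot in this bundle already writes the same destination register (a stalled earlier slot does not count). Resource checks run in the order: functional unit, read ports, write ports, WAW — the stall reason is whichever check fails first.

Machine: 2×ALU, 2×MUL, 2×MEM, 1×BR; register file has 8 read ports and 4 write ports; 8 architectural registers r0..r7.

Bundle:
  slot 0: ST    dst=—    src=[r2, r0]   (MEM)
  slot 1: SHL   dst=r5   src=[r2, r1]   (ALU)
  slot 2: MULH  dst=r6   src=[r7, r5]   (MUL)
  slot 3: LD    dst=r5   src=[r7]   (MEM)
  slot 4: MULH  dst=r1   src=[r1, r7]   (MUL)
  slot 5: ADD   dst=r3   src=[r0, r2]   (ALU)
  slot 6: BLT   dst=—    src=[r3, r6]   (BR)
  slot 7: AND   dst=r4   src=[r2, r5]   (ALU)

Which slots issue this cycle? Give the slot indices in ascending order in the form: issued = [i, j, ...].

issued = [0, 1, 2, 4]

[0] MEM needs rd=2 wr=0: ok; after: ALU=2 MUL=2 MEM=1 BR=1, R=6, W=4
[1] ALU needs rd=2 wr=1: ok; after: ALU=1 MUL=2 MEM=1 BR=1, R=4, W=3
[2] MUL needs rd=2 wr=1: ok; after: ALU=1 MUL=1 MEM=1 BR=1, R=2, W=2
[3] MEM needs rd=1 wr=1: WAW; after: ALU=1 MUL=1 MEM=1 BR=1, R=2, W=2
[4] MUL needs rd=2 wr=1: ok; after: ALU=1 MUL=0 MEM=1 BR=1, R=0, W=1
[5] ALU needs rd=2 wr=1: RD_PORT; after: ALU=1 MUL=0 MEM=1 BR=1, R=0, W=1
[6] BR needs rd=2 wr=0: RD_PORT; after: ALU=1 MUL=0 MEM=1 BR=1, R=0, W=1
[7] ALU needs rd=2 wr=1: RD_PORT; after: ALU=1 MUL=0 MEM=1 BR=1, R=0, W=1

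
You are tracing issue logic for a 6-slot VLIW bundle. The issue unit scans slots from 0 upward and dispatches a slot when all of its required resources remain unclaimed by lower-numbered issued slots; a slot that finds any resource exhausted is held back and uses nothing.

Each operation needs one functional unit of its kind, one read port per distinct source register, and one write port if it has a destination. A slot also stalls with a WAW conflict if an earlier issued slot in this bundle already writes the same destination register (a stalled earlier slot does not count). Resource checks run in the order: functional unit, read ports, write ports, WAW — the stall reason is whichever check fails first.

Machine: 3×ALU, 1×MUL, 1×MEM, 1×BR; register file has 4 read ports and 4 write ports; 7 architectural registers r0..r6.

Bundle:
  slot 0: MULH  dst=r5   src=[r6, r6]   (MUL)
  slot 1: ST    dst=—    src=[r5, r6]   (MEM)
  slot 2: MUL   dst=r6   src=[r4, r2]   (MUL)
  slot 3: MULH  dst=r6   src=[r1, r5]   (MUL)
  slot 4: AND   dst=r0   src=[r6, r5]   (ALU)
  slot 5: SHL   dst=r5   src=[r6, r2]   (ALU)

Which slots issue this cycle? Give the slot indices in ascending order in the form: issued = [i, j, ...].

[0] MUL needs rd=1 wr=1: ok; after: ALU=3 MUL=0 MEM=1 BR=1, R=3, W=3
[1] MEM needs rd=2 wr=0: ok; after: ALU=3 MUL=0 MEM=0 BR=1, R=1, W=3
[2] MUL needs rd=2 wr=1: FU; after: ALU=3 MUL=0 MEM=0 BR=1, R=1, W=3
[3] MUL needs rd=2 wr=1: FU; after: ALU=3 MUL=0 MEM=0 BR=1, R=1, W=3
[4] ALU needs rd=2 wr=1: RD_PORT; after: ALU=3 MUL=0 MEM=0 BR=1, R=1, W=3
[5] ALU needs rd=2 wr=1: RD_PORT; after: ALU=3 MUL=0 MEM=0 BR=1, R=1, W=3

issued = [0, 1]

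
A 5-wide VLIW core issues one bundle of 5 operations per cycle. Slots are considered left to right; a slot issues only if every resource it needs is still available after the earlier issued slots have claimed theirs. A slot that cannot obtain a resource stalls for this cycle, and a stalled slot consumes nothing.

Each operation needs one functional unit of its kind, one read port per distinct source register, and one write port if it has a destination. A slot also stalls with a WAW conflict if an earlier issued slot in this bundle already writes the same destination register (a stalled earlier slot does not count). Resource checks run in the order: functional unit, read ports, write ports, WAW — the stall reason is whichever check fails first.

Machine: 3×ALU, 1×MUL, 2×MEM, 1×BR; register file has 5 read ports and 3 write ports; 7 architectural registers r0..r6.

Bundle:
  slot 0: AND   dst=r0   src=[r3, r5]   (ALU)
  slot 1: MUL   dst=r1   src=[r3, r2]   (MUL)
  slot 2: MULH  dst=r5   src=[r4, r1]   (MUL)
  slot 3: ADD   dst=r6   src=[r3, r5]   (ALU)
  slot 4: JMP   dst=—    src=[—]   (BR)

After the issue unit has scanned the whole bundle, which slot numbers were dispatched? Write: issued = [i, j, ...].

#0 ALU src=r3,r5 dispatched  <A:2 Mu:1 Ld:2 B:1 rd:3 wr:2>
#1 MUL src=r3,r2 dispatched  <A:2 Mu:0 Ld:2 B:1 rd:1 wr:1>
#2 MUL src=r4,r1 held:FU  <A:2 Mu:0 Ld:2 B:1 rd:1 wr:1>
#3 ALU src=r3,r5 held:RD_PORT  <A:2 Mu:0 Ld:2 B:1 rd:1 wr:1>
#4 BR src=- dispatched  <A:2 Mu:0 Ld:2 B:0 rd:1 wr:1>

issued = [0, 1, 4]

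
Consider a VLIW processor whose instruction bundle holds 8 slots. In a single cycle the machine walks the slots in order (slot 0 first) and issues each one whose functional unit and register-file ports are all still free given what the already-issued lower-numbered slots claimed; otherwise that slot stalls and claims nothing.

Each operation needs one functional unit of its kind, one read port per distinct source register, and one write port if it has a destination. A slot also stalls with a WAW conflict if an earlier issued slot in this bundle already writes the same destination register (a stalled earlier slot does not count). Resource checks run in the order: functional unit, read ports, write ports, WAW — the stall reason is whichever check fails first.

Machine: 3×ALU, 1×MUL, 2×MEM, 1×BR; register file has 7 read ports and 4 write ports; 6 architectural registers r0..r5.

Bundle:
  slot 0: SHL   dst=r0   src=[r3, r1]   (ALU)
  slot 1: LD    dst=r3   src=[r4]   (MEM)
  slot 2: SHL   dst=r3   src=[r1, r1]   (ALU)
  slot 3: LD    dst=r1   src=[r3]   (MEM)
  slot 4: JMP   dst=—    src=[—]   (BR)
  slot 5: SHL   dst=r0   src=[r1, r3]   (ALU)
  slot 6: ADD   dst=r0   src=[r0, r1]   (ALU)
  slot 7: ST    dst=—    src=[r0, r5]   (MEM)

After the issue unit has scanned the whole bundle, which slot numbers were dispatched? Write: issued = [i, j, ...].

issued = [0, 1, 3, 4]

#0 ALU src=r3,r1 dispatched  <A:2 Mu:1 Ld:2 B:1 rd:5 wr:3>
#1 MEM src=r4 dispatched  <A:2 Mu:1 Ld:1 B:1 rd:4 wr:2>
#2 ALU src=r1,r1 held:WAW  <A:2 Mu:1 Ld:1 B:1 rd:4 wr:2>
#3 MEM src=r3 dispatched  <A:2 Mu:1 Ld:0 B:1 rd:3 wr:1>
#4 BR src=- dispatched  <A:2 Mu:1 Ld:0 B:0 rd:3 wr:1>
#5 ALU src=r1,r3 held:WAW  <A:2 Mu:1 Ld:0 B:0 rd:3 wr:1>
#6 ALU src=r0,r1 held:WAW  <A:2 Mu:1 Ld:0 B:0 rd:3 wr:1>
#7 MEM src=r0,r5 held:FU  <A:2 Mu:1 Ld:0 B:0 rd:3 wr:1>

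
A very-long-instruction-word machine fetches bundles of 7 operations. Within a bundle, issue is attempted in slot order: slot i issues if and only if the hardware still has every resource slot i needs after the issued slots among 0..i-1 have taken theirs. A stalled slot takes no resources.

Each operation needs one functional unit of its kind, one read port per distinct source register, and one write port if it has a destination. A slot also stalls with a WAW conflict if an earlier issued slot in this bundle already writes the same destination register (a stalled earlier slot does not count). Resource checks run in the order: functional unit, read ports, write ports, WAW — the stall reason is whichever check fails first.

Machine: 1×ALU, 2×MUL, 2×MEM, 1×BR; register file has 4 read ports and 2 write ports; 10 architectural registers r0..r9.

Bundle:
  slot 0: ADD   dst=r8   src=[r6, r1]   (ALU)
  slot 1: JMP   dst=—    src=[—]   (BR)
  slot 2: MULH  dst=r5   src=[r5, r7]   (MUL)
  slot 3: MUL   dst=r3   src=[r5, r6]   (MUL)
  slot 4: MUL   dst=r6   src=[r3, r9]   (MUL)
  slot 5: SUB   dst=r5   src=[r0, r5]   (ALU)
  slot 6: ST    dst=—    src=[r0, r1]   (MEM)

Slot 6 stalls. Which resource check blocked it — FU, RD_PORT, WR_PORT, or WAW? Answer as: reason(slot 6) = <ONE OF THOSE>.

slot 0 (ALU): ISSUE — free A0,Mu2,Ld2,B1 rp2 wp1
slot 1 (BR): ISSUE — free A0,Mu2,Ld2,B0 rp2 wp1
slot 2 (MUL): ISSUE — free A0,Mu1,Ld2,B0 rp0 wp0
slot 3 (MUL): stall RD_PORT — free A0,Mu1,Ld2,B0 rp0 wp0
slot 4 (MUL): stall RD_PORT — free A0,Mu1,Ld2,B0 rp0 wp0
slot 5 (ALU): stall FU — free A0,Mu1,Ld2,B0 rp0 wp0
slot 6 (MEM): stall RD_PORT — free A0,Mu1,Ld2,B0 rp0 wp0

reason(slot 6) = RD_PORT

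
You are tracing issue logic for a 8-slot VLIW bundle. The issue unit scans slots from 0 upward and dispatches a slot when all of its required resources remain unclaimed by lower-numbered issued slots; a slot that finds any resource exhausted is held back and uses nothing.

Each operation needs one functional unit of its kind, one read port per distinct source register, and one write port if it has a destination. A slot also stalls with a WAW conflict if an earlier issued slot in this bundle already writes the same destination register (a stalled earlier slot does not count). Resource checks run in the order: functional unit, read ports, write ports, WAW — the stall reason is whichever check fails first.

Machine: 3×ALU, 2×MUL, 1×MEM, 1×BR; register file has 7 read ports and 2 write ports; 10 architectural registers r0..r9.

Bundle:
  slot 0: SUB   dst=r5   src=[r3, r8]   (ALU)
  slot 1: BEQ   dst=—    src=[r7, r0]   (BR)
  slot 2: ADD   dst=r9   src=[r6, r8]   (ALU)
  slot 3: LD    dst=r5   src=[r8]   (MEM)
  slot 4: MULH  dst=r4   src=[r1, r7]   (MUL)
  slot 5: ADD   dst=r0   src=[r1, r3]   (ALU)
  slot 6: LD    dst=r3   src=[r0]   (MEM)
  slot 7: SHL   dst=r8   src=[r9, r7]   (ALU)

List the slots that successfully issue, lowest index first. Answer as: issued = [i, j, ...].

issued = [0, 1, 2]

slot 0 (ALU): ISSUE — free A2,Mu2,Ld1,B1 rp5 wp1
slot 1 (BR): ISSUE — free A2,Mu2,Ld1,B0 rp3 wp1
slot 2 (ALU): ISSUE — free A1,Mu2,Ld1,B0 rp1 wp0
slot 3 (MEM): stall WR_PORT — free A1,Mu2,Ld1,B0 rp1 wp0
slot 4 (MUL): stall RD_PORT — free A1,Mu2,Ld1,B0 rp1 wp0
slot 5 (ALU): stall RD_PORT — free A1,Mu2,Ld1,B0 rp1 wp0
slot 6 (MEM): stall WR_PORT — free A1,Mu2,Ld1,B0 rp1 wp0
slot 7 (ALU): stall RD_PORT — free A1,Mu2,Ld1,B0 rp1 wp0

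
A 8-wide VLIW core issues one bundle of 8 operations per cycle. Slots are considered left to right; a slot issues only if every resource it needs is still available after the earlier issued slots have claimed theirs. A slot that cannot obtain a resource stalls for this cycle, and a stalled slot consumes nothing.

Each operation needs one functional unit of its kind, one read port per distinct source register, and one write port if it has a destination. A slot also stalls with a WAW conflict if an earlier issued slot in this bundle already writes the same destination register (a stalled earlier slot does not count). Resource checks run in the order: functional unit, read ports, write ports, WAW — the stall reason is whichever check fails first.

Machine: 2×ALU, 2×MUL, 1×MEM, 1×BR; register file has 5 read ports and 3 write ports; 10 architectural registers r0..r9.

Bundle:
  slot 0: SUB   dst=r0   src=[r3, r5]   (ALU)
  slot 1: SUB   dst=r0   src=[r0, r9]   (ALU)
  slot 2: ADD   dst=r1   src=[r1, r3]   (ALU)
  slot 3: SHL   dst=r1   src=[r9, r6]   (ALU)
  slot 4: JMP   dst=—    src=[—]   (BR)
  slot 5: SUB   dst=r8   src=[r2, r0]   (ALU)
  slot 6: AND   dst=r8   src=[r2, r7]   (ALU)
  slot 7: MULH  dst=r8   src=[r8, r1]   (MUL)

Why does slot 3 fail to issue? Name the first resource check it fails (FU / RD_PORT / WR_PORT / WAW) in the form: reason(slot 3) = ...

slot 0 (ALU): ISSUE — free A1,Mu2,Ld1,B1 rp3 wp2
slot 1 (ALU): stall WAW — free A1,Mu2,Ld1,B1 rp3 wp2
slot 2 (ALU): ISSUE — free A0,Mu2,Ld1,B1 rp1 wp1
slot 3 (ALU): stall FU — free A0,Mu2,Ld1,B1 rp1 wp1
slot 4 (BR): ISSUE — free A0,Mu2,Ld1,B0 rp1 wp1
slot 5 (ALU): stall FU — free A0,Mu2,Ld1,B0 rp1 wp1
slot 6 (ALU): stall FU — free A0,Mu2,Ld1,B0 rp1 wp1
slot 7 (MUL): stall RD_PORT — free A0,Mu2,Ld1,B0 rp1 wp1

reason(slot 3) = FU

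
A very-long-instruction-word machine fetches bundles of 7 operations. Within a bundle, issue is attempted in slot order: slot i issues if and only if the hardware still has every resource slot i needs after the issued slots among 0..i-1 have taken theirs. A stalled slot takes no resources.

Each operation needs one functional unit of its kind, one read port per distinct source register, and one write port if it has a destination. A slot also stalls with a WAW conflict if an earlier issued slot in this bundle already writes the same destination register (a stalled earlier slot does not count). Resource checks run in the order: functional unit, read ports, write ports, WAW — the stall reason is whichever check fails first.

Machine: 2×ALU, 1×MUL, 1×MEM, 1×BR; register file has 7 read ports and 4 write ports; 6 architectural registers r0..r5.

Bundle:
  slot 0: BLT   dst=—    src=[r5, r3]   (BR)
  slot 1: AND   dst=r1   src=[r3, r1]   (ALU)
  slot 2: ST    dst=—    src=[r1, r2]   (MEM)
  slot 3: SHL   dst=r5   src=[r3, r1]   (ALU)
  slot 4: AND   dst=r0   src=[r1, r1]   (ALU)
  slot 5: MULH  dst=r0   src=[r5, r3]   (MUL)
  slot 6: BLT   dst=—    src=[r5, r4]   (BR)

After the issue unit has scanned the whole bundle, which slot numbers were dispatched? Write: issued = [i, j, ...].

issued = [0, 1, 2, 4]

slot 0 (BR): ISSUE — free A2,Mu1,Ld1,B0 rp5 wp4
slot 1 (ALU): ISSUE — free A1,Mu1,Ld1,B0 rp3 wp3
slot 2 (MEM): ISSUE — free A1,Mu1,Ld0,B0 rp1 wp3
slot 3 (ALU): stall RD_PORT — free A1,Mu1,Ld0,B0 rp1 wp3
slot 4 (ALU): ISSUE — free A0,Mu1,Ld0,B0 rp0 wp2
slot 5 (MUL): stall RD_PORT — free A0,Mu1,Ld0,B0 rp0 wp2
slot 6 (BR): stall FU — free A0,Mu1,Ld0,B0 rp0 wp2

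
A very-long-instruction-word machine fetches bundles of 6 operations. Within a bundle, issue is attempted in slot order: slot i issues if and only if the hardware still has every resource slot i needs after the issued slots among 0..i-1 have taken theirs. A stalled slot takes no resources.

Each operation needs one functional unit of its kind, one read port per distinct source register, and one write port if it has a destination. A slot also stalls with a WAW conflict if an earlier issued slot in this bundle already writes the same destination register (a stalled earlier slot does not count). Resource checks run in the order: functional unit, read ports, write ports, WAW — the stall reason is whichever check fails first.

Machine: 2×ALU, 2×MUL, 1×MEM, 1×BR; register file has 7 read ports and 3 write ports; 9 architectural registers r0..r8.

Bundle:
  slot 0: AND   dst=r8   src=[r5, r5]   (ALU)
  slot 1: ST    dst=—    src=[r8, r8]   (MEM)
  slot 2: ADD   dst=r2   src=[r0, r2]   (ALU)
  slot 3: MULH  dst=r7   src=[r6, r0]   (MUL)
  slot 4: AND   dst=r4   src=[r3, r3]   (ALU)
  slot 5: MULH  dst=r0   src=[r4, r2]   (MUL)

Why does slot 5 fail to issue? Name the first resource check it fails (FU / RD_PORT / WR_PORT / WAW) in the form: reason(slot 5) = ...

#0 ALU src=r5,r5 dispatched  <A:1 Mu:2 Ld:1 B:1 rd:6 wr:2>
#1 MEM src=r8,r8 dispatched  <A:1 Mu:2 Ld:0 B:1 rd:5 wr:2>
#2 ALU src=r0,r2 dispatched  <A:0 Mu:2 Ld:0 B:1 rd:3 wr:1>
#3 MUL src=r6,r0 dispatched  <A:0 Mu:1 Ld:0 B:1 rd:1 wr:0>
#4 ALU src=r3,r3 held:FU  <A:0 Mu:1 Ld:0 B:1 rd:1 wr:0>
#5 MUL src=r4,r2 held:RD_PORT  <A:0 Mu:1 Ld:0 B:1 rd:1 wr:0>

reason(slot 5) = RD_PORT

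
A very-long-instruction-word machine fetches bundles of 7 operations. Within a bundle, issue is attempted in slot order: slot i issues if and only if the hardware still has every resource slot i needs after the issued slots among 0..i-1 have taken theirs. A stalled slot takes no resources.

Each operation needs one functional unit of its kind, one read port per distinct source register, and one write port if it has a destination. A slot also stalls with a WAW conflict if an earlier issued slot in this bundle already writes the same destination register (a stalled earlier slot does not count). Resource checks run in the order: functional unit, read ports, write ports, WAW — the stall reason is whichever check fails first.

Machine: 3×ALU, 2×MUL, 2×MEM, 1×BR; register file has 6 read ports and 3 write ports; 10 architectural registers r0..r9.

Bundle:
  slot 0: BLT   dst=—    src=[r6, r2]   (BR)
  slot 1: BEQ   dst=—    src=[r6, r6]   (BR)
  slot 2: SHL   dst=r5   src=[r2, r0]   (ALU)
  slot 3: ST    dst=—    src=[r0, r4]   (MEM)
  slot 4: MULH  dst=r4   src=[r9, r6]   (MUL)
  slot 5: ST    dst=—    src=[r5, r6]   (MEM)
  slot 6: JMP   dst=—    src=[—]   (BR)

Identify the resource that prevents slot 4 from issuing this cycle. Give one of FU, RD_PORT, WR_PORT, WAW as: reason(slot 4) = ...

  0. BR ⇒ go  {3A/2Mu/2Ld/0B | 4r 3w}
  1. BR ⇒ no(FU)  {3A/2Mu/2Ld/0B | 4r 3w}
  2. ALU→r5 ⇒ go  {2A/2Mu/2Ld/0B | 2r 2w}
  3. MEM ⇒ go  {2A/2Mu/1Ld/0B | 0r 2w}
  4. MUL→r4 ⇒ no(RD_PORT)  {2A/2Mu/1Ld/0B | 0r 2w}
  5. MEM ⇒ no(RD_PORT)  {2A/2Mu/1Ld/0B | 0r 2w}
  6. BR ⇒ no(FU)  {2A/2Mu/1Ld/0B | 0r 2w}

reason(slot 4) = RD_PORT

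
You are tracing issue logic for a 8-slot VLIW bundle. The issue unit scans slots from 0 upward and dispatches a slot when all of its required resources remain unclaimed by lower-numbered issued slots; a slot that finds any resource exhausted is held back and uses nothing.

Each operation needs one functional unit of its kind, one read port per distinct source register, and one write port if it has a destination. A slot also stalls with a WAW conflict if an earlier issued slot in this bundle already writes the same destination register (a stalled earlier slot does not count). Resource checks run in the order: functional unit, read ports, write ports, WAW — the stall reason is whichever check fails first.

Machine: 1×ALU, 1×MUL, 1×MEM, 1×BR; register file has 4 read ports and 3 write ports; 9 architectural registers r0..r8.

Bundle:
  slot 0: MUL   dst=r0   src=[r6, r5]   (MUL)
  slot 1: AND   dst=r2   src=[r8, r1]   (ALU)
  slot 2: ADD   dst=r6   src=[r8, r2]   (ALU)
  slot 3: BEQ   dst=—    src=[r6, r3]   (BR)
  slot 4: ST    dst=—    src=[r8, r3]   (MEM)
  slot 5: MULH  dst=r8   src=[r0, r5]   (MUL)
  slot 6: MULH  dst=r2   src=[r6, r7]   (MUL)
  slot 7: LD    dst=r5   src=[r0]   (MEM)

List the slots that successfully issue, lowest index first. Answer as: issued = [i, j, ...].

  0. MUL→r0 ⇒ go  {1A/0Mu/1Ld/1B | 2r 2w}
  1. ALU→r2 ⇒ go  {0A/0Mu/1Ld/1B | 0r 1w}
  2. ALU→r6 ⇒ no(FU)  {0A/0Mu/1Ld/1B | 0r 1w}
  3. BR ⇒ no(RD_PORT)  {0A/0Mu/1Ld/1B | 0r 1w}
  4. MEM ⇒ no(RD_PORT)  {0A/0Mu/1Ld/1B | 0r 1w}
  5. MUL→r8 ⇒ no(FU)  {0A/0Mu/1Ld/1B | 0r 1w}
  6. MUL→r2 ⇒ no(FU)  {0A/0Mu/1Ld/1B | 0r 1w}
  7. MEM→r5 ⇒ no(RD_PORT)  {0A/0Mu/1Ld/1B | 0r 1w}

issued = [0, 1]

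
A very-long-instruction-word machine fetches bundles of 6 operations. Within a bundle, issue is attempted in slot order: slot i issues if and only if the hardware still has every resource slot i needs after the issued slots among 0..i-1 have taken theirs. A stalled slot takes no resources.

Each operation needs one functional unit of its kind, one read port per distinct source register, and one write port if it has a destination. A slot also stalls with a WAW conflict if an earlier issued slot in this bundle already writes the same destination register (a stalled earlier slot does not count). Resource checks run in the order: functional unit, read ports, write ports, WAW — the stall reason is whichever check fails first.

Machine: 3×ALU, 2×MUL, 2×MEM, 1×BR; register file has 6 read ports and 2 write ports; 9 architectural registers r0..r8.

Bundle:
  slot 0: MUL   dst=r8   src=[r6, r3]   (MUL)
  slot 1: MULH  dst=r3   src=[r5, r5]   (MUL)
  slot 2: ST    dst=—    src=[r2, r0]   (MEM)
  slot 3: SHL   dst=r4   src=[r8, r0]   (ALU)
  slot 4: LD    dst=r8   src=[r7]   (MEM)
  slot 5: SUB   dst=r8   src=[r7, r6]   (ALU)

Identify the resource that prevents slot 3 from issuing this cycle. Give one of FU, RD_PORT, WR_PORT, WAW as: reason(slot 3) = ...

(0) want 1×MUL +2rd +1wr — yes → AL3|MU1|ME2|BR1|rd4|wr1
(1) want 1×MUL +1rd +1wr — yes → AL3|MU0|ME2|BR1|rd3|wr0
(2) want 1×MEM +2rd +0wr — yes → AL3|MU0|ME1|BR1|rd1|wr0
(3) want 1×ALU +2rd +1wr — RD_PORT → AL3|MU0|ME1|BR1|rd1|wr0
(4) want 1×MEM +1rd +1wr — WR_PORT → AL3|MU0|ME1|BR1|rd1|wr0
(5) want 1×ALU +2rd +1wr — RD_PORT → AL3|MU0|ME1|BR1|rd1|wr0

reason(slot 3) = RD_PORT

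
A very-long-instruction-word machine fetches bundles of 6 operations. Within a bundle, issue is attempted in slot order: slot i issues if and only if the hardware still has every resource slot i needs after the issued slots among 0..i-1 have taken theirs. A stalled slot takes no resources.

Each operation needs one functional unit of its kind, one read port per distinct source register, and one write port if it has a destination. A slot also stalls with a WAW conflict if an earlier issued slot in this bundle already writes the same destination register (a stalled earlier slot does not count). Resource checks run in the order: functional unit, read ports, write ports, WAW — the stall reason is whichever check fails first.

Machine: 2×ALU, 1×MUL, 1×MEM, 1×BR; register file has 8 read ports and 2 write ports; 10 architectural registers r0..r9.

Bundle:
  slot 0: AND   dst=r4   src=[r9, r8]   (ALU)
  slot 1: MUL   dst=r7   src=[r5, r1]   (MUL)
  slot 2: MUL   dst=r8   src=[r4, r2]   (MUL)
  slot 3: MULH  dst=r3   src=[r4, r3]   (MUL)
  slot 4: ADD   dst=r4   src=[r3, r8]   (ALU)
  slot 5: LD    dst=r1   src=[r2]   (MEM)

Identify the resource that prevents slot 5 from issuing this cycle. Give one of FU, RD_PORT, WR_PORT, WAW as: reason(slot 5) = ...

(0) want 1×ALU +2rd +1wr — yes → AL1|MU1|ME1|BR1|rd6|wr1
(1) want 1×MUL +2rd +1wr — yes → AL1|MU0|ME1|BR1|rd4|wr0
(2) want 1×MUL +2rd +1wr — FU → AL1|MU0|ME1|BR1|rd4|wr0
(3) want 1×MUL +2rd +1wr — FU → AL1|MU0|ME1|BR1|rd4|wr0
(4) want 1×ALU +2rd +1wr — WR_PORT → AL1|MU0|ME1|BR1|rd4|wr0
(5) want 1×MEM +1rd +1wr — WR_PORT → AL1|MU0|ME1|BR1|rd4|wr0

reason(slot 5) = WR_PORT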